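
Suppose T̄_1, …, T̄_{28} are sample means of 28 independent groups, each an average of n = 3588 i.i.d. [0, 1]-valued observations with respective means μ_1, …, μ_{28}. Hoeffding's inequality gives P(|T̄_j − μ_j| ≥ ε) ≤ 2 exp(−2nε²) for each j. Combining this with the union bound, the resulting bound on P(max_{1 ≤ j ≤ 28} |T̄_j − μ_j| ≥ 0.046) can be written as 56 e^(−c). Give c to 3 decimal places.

15.184

Union bound over the 28 events: P(max_{1 ≤ j ≤ 28} |T̄_j − μ_j| ≥ 0.046) ≤ 28·2·exp(−2nε²) = 56 exp(−2·3588·0.046²).
So c = 2·3588·0.046² = 15.1844.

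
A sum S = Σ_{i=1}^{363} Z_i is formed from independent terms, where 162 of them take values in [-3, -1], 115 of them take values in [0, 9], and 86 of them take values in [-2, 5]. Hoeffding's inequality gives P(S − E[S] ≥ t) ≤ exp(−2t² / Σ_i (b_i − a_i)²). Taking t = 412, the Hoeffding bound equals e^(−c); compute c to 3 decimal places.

Σ(b_i − a_i)² = 162·2² + 115·9² + 86·7² = 14177.
c = 2t² / 14177 = 2·412² / 14177 = 23.9464.

23.946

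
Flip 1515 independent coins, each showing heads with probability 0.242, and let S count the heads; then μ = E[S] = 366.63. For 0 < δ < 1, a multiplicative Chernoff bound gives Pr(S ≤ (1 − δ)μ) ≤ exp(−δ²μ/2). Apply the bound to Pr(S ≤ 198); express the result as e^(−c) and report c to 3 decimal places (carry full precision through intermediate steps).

38.780

Write 198 = (1 − δ)μ, so δ = 1 − 198/366.63 = 0.459946…
Then the exponent is δ²μ/2 = (μ − 198)²/(2μ) = 38.780347.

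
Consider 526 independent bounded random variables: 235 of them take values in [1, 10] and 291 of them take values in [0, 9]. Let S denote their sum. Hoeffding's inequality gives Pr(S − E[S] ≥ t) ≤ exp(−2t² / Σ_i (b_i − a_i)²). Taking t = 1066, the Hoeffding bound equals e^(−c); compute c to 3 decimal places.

Σ(b_i − a_i)² = 235·9² + 291·9² = 42606.
c = 2t² / 42606 = 2·1066² / 42606 = 53.3425.

53.343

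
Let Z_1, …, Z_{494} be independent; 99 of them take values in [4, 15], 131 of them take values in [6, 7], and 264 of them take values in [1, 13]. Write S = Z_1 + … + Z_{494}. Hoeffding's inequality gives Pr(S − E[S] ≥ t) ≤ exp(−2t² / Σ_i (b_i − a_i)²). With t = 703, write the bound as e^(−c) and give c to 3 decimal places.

19.719

Σ(b_i − a_i)² = 99·11² + 131·1² + 264·12² = 50126.
c = 2t² / 50126 = 2·703² / 50126 = 19.7187.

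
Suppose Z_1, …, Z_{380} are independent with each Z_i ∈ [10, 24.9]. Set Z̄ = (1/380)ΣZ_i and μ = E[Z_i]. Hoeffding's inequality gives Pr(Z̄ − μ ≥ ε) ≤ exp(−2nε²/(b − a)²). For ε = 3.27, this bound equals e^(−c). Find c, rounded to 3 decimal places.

36.605

c = 2nε²/(b − a)² = 2·380·3.27² / 14.9² = 36.6047.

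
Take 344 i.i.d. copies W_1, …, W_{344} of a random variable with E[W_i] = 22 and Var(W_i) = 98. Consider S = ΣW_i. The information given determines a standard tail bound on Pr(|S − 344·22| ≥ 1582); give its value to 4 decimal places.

With mean and variance of each term known, Chebyshev's inequality bounds the deviation of the sum (or sample mean).
Var(S) = n·Var(W_i) = 344·98 = 33712.
Chebyshev: Pr(|S − 344·22| ≥ 1582) ≤ Var(S)/1582² = 33712/2502724 = 0.0135.

0.0135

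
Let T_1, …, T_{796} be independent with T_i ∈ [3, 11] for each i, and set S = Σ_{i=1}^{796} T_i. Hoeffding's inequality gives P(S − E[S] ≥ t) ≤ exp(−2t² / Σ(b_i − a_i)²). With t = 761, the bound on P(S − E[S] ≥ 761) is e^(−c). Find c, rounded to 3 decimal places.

22.736

Σ(b_i − a_i)² = 796·(8)² = 50944.
c = 2t²/50944 = 2·761²/50944 = 22.7356.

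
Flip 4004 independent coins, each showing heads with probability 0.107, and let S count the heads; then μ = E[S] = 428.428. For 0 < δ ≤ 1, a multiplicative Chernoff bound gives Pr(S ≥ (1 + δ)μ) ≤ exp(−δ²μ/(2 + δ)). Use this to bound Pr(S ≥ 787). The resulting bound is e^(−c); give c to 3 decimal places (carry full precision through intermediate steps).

Write 787 = (1 + δ)μ, so δ = 787/428.428 − 1 = 0.8369481…
Then the exponent is δ²μ/(2 + δ) = (787 − μ)² / (μ·(2 + δ)) = 105.784859.

105.785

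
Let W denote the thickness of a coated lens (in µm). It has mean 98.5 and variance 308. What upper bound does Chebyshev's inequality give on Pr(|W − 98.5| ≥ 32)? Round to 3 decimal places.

0.301

Chebyshev: Pr(|W − μ| ≥ t) ≤ Var(W)/t².
Bound = 308 / 1024 = 0.3008.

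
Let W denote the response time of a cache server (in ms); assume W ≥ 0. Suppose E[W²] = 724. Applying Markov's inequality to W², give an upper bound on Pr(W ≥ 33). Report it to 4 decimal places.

Since W ≥ 0, the event {W ≥ 33} is the same as {W² ≥ 1089}.
Markov's inequality applied to W² gives Pr(W² ≥ 1089) ≤ E[W²]/1089 = 724/1089 = 0.6648.

0.6648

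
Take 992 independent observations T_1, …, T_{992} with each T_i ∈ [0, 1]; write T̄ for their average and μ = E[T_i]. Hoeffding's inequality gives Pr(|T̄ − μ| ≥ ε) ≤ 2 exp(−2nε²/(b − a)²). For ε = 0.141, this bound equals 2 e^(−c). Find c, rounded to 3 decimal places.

39.444

c = 2nε²/(b − a)² = 2·992·0.141² / 1² = 39.4439.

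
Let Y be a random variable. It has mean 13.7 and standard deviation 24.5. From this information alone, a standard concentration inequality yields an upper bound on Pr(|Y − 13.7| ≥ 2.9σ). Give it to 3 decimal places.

Mean and variance are known, so Chebyshev's inequality applies.
Chebyshev: Pr(|Y − μ| ≥ t) ≤ Var(Y)/t².
Var(Y) = σ² = 24.5² = 600.25.
t = 2.9·24.5 = 71.05.
Bound = 600.25 / 5048.1025 = 0.1189.

0.119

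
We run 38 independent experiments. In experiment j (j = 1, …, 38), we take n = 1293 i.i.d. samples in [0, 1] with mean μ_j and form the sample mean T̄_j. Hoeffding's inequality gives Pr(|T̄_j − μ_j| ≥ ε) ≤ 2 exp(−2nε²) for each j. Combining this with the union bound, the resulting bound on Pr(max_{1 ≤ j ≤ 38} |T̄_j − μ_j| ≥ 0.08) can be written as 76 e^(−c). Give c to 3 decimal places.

Union bound over the 38 events: Pr(max_{1 ≤ j ≤ 38} |T̄_j − μ_j| ≥ 0.08) ≤ 38·2·exp(−2nε²) = 76 exp(−2·1293·0.08²).
So c = 2·1293·0.08² = 16.5504.

16.550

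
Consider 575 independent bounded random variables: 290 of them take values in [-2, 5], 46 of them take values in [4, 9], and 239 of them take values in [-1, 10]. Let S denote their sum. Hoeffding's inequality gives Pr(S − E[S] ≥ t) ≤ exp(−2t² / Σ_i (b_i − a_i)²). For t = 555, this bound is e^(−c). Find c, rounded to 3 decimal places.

13.913

Σ(b_i − a_i)² = 290·7² + 46·5² + 239·11² = 44279.
c = 2t² / 44279 = 2·555² / 44279 = 13.9129.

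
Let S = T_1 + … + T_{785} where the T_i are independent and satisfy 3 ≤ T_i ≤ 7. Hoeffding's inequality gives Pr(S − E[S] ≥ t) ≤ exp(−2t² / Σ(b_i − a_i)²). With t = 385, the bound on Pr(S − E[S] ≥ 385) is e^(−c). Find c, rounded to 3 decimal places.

23.603

Σ(b_i − a_i)² = 785·(4)² = 12560.
c = 2t²/12560 = 2·385²/12560 = 23.6027.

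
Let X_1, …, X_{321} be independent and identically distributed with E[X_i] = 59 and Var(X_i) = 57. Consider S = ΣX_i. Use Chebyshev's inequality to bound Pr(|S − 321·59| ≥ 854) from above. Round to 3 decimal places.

Var(S) = n·Var(X_i) = 321·57 = 18297.
Chebyshev: Pr(|S − 321·59| ≥ 854) ≤ Var(S)/854² = 18297/729316 = 0.0251.

0.025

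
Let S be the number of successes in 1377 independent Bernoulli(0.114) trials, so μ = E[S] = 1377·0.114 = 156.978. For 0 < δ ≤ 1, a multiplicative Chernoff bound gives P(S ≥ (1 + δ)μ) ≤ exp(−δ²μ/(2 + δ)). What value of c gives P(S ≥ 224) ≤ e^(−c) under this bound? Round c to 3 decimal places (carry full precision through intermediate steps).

11.791

Write 224 = (1 + δ)μ, so δ = 224/156.978 − 1 = 0.4269515…
Then the exponent is δ²μ/(2 + δ) = (224 − μ)² / (μ·(2 + δ)) = 11.790572.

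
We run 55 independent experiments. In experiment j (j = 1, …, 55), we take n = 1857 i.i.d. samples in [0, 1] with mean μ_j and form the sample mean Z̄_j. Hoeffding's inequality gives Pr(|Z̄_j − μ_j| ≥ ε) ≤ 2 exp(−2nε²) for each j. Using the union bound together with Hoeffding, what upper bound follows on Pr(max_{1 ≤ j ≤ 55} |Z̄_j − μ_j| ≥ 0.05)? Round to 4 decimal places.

0.0102

Per-experiment Hoeffding bound: 2·exp(−2·1857·0.05²) = 2·exp(−9.28500) = 0.00018561.
Union bound over 55 events: 55·0.00018561 = 0.01021.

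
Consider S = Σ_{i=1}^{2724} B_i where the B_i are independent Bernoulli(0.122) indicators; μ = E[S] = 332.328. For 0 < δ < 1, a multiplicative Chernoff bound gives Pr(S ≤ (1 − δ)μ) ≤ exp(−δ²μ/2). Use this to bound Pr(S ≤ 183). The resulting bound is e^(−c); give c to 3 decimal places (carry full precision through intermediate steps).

33.549

Write 183 = (1 − δ)μ, so δ = 1 − 183/332.328 = 0.4493392…
Then the exponent is δ²μ/2 = (μ − 183)²/(2μ) = 33.549463.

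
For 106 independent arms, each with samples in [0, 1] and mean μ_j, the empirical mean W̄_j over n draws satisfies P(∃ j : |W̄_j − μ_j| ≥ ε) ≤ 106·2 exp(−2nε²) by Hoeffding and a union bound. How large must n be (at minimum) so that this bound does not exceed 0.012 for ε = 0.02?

Need 2·106·exp(−2nε²) ≤ 0.012, i.e. exp(−2nε²) ≤ 0.012/212.
So 2nε² ≥ ln(212/0.012) = 9.779435.
Hence n ≥ 9.779435/(2·0.02²) = 12224.294.
The smallest integer n is 12225.

12225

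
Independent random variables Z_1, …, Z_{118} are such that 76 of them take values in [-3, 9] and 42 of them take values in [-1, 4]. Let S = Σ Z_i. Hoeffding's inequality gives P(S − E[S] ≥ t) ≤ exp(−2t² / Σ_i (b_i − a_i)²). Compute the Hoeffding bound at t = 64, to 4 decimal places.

Σ(b_i − a_i)² = 76·12² + 42·5² = 11994.
Exponent = 2·64² / 11994 = 0.68301.
Bound = exp(−0.68301) = 0.50510.

0.5051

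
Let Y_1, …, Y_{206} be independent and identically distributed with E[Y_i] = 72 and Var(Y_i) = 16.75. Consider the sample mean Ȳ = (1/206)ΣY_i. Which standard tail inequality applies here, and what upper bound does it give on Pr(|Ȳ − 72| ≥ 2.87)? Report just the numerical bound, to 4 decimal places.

0.0099

With mean and variance of each term known, Chebyshev's inequality bounds the deviation of the sum (or sample mean).
Var(Ȳ) = Var(Y_i)/n = 16.75/206 = 0.081311.
Chebyshev: Pr(|Ȳ − 72| ≥ 2.87) ≤ Var(Ȳ)/(2.87)² = 16.75/(206·2.87²) = 0.0099.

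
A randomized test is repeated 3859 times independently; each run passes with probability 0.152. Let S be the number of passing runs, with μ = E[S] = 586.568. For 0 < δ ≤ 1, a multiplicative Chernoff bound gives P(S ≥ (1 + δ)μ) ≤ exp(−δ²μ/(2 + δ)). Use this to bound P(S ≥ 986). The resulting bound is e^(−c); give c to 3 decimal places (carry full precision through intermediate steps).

101.456

Write 986 = (1 + δ)μ, so δ = 986/586.568 − 1 = 0.6809645…
Then the exponent is δ²μ/(2 + δ) = (986 − μ)² / (μ·(2 + δ)) = 101.455659.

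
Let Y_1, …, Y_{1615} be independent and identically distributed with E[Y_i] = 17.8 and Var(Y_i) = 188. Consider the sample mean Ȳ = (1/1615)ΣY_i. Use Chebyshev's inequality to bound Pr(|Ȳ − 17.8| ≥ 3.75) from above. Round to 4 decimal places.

Var(Ȳ) = Var(Y_i)/n = 188/1615 = 0.11641.
Chebyshev: Pr(|Ȳ − 17.8| ≥ 3.75) ≤ Var(Ȳ)/(3.75)² = 188/(1615·3.75²) = 0.0083.

0.0083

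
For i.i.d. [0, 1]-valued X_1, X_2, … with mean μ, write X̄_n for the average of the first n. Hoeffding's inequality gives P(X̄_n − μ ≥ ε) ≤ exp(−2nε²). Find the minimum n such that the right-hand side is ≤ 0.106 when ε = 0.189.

Require exp(−2nε²) ≤ 0.106, i.e. 2nε² ≥ ln(1/0.106) = 2.244316.
So n ≥ 2.244316 / (2·0.189²) = 31.415.
The smallest integer n is 32.

32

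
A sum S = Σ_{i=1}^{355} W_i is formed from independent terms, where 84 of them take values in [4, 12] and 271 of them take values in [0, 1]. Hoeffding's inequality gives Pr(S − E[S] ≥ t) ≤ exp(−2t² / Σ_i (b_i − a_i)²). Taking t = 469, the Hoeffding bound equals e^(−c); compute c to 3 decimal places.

77.904

Σ(b_i − a_i)² = 84·8² + 271·1² = 5647.
c = 2t² / 5647 = 2·469² / 5647 = 77.9037.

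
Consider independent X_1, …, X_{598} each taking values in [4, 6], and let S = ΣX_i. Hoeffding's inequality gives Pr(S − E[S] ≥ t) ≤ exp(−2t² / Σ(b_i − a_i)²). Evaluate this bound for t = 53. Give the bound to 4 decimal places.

0.0955

Σ(b_i − a_i)² = 598·(2)² = 2392.
Exponent = 2·53²/2392 = 2.3487.
Bound = exp(−2.3487) = 0.09550.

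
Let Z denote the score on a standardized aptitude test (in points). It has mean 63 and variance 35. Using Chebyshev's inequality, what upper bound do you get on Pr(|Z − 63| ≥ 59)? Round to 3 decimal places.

0.010

Chebyshev: Pr(|Z − μ| ≥ t) ≤ Var(Z)/t².
Bound = 35 / 3481 = 0.0101.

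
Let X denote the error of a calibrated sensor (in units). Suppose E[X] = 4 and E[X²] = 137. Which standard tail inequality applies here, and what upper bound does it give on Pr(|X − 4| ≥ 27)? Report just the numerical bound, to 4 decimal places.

0.1660

The first two moments determine the variance, so Chebyshev's inequality is the sharpest standard bound available.
Var(X) = E[X²] − (E[X])² = 137 − 16 = 121.
Chebyshev's inequality: Pr(|X − μ| ≥ t) ≤ Var(X)/t² = 121/729 = 0.1660.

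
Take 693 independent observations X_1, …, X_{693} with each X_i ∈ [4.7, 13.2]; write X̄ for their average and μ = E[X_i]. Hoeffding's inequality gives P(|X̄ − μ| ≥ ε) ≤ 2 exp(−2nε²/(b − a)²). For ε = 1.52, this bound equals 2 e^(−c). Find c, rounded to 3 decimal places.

c = 2nε²/(b − a)² = 2·693·1.52² / 8.5² = 44.3213.

44.321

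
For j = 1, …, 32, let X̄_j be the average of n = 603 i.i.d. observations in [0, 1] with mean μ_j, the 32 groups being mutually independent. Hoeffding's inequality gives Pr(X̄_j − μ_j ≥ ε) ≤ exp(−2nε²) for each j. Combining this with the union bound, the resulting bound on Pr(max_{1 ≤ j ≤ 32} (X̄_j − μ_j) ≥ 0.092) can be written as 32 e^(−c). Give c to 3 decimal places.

Union bound over the 32 events: Pr(max_{1 ≤ j ≤ 32} (X̄_j − μ_j) ≥ 0.092) ≤ 32·exp(−2nε²) = 32 exp(−2·603·0.092²).
So c = 2·603·0.092² = 10.2076.

10.208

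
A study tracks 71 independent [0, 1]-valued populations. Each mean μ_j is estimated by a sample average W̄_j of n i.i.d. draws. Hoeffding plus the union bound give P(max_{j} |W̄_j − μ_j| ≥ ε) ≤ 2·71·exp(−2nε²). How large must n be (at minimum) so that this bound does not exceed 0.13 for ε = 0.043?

Need 2·71·exp(−2nε²) ≤ 0.13, i.e. exp(−2nε²) ≤ 0.13/142.
So 2nε² ≥ ln(142/0.13) = 6.996048.
Hence n ≥ 6.996048/(2·0.043²) = 1891.846.
The smallest integer n is 1892.

1892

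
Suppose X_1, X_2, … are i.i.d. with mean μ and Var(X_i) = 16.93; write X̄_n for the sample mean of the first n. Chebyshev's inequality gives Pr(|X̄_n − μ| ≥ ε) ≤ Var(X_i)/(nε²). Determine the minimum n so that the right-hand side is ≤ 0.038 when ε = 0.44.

2302

Require 16.93/(n·0.44²) ≤ 0.038, i.e. n ≥ 16.93/(0.038·0.44²) = 2301.272.
The smallest integer n is 2302.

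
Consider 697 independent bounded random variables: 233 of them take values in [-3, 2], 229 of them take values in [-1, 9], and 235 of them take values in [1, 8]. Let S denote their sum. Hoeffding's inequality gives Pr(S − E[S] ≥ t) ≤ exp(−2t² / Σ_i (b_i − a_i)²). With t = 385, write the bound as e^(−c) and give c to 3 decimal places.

Σ(b_i − a_i)² = 233·5² + 229·10² + 235·7² = 40240.
c = 2t² / 40240 = 2·385² / 40240 = 7.3670.

7.367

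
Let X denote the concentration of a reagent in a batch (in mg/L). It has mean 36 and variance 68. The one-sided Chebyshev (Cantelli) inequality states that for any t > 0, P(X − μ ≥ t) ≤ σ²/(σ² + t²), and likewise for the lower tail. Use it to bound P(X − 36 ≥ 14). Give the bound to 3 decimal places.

0.258

Here σ² = 68 and t = 14, so σ² + t² = 264.
Cantelli's bound: 68/264 = 0.2576.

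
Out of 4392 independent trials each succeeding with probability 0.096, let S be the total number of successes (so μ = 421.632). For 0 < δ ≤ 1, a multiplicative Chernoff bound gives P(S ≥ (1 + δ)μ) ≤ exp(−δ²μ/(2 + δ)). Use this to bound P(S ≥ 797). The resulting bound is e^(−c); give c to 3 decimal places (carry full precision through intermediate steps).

Write 797 = (1 + δ)μ, so δ = 797/421.632 − 1 = 0.890274…
Then the exponent is δ²μ/(2 + δ) = (797 − μ)² / (μ·(2 + δ)) = 115.622383.

115.622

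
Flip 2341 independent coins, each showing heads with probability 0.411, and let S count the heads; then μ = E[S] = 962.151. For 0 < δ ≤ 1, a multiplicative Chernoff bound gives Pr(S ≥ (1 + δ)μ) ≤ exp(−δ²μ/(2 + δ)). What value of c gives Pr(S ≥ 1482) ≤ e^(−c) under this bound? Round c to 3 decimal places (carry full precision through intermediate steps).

Write 1482 = (1 + δ)μ, so δ = 1482/962.151 − 1 = 0.5402988…
Then the exponent is δ²μ/(2 + δ) = (1482 − μ)² / (μ·(2 + δ)) = 110.567221.

110.567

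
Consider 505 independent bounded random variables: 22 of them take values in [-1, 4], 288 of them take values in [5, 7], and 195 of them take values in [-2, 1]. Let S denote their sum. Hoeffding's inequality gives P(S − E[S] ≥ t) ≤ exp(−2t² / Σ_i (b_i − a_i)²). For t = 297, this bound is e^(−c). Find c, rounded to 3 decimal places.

51.032

Σ(b_i − a_i)² = 22·5² + 288·2² + 195·3² = 3457.
c = 2t² / 3457 = 2·297² / 3457 = 51.0321.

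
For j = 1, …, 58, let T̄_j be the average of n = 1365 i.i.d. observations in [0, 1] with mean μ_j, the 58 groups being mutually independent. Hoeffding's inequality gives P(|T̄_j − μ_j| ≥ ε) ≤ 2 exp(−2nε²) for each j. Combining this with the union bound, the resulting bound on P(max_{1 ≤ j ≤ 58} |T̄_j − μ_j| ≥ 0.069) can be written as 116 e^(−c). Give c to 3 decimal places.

12.998

Union bound over the 58 events: P(max_{1 ≤ j ≤ 58} |T̄_j − μ_j| ≥ 0.069) ≤ 58·2·exp(−2nε²) = 116 exp(−2·1365·0.069²).
So c = 2·1365·0.069² = 12.9975.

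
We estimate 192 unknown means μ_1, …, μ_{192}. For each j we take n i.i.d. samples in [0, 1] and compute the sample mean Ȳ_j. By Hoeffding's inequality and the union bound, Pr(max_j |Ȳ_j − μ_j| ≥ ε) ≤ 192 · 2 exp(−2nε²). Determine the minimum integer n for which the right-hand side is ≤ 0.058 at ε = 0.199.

112

Need 2·192·exp(−2nε²) ≤ 0.058, i.e. exp(−2nε²) ≤ 0.058/384.
So 2nε² ≥ ln(384/0.058) = 8.797955.
Hence n ≥ 8.797955/(2·0.199²) = 111.082.
The smallest integer n is 112.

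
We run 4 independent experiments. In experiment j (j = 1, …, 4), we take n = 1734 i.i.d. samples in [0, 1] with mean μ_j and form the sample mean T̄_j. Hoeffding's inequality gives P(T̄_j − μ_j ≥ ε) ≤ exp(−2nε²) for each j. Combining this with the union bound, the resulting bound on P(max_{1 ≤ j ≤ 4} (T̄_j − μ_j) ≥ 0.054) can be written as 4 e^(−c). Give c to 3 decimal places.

10.113

Union bound over the 4 events: P(max_{1 ≤ j ≤ 4} (T̄_j − μ_j) ≥ 0.054) ≤ 4·exp(−2nε²) = 4 exp(−2·1734·0.054²).
So c = 2·1734·0.054² = 10.1127.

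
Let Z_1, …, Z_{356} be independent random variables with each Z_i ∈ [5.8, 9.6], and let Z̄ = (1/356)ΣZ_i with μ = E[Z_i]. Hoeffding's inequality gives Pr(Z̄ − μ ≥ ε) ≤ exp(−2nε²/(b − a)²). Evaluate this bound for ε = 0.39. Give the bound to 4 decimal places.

Exponent: 2nε²/(b − a)² = 2·356·0.39² / 3.8² = 7.49967.
Bound = exp(−7.49967) = 0.00055.

0.0006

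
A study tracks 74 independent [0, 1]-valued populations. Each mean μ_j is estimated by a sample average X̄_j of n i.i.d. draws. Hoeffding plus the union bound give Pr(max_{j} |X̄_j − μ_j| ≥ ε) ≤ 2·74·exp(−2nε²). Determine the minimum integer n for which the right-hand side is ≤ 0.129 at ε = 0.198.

90

Need 2·74·exp(−2nε²) ≤ 0.129, i.e. exp(−2nε²) ≤ 0.129/148.
So 2nε² ≥ ln(148/0.129) = 7.045155.
Hence n ≥ 7.045155/(2·0.198²) = 89.853.
The smallest integer n is 90.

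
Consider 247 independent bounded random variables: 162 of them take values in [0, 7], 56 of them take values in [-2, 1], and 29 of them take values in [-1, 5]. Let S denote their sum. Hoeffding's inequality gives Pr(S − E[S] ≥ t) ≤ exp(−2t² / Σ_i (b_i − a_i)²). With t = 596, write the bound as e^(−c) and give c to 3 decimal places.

Σ(b_i − a_i)² = 162·7² + 56·3² + 29·6² = 9486.
c = 2t² / 9486 = 2·596² / 9486 = 74.8927.

74.893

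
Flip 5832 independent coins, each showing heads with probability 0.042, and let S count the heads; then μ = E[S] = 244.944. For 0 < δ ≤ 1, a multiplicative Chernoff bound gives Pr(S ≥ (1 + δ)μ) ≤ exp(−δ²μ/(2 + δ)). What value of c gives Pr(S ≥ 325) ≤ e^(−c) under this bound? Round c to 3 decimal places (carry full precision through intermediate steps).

Write 325 = (1 + δ)μ, so δ = 325/244.944 − 1 = 0.3268339…
Then the exponent is δ²μ/(2 + δ) = (325 − μ)² / (μ·(2 + δ)) = 11.244900.

11.245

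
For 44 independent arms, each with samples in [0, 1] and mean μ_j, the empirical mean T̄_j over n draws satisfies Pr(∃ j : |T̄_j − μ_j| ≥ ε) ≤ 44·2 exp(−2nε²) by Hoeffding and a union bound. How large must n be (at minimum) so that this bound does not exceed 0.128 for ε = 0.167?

118

Need 2·44·exp(−2nε²) ≤ 0.128, i.e. exp(−2nε²) ≤ 0.128/88.
So 2nε² ≥ ln(88/0.128) = 6.533062.
Hence n ≥ 6.533062/(2·0.167²) = 117.126.
The smallest integer n is 118.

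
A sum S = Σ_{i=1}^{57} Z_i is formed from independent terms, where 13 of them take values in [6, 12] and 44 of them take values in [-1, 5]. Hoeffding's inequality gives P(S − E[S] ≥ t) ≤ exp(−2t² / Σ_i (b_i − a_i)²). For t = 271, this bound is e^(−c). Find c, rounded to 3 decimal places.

71.580

Σ(b_i − a_i)² = 13·6² + 44·6² = 2052.
c = 2t² / 2052 = 2·271² / 2052 = 71.5799.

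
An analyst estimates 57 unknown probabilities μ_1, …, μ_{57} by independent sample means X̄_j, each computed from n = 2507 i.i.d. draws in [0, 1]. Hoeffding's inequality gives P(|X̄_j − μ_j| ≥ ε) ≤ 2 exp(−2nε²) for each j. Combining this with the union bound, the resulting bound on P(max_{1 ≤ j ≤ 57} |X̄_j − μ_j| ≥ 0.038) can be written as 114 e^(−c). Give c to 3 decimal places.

Union bound over the 57 events: P(max_{1 ≤ j ≤ 57} |X̄_j − μ_j| ≥ 0.038) ≤ 57·2·exp(−2nε²) = 114 exp(−2·2507·0.038²).
So c = 2·2507·0.038² = 7.2402.

7.240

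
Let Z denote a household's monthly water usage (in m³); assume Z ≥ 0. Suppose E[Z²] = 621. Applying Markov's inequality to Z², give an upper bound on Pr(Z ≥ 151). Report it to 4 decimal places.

Since Z ≥ 0, the event {Z ≥ 151} is the same as {Z² ≥ 22801}.
Markov's inequality applied to Z² gives Pr(Z² ≥ 22801) ≤ E[Z²]/22801 = 621/22801 = 0.0272.

0.0272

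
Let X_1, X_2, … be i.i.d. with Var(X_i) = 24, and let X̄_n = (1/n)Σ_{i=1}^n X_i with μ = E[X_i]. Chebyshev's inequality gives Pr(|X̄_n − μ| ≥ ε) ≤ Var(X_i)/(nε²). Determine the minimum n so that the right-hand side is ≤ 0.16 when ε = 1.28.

92

Require 24/(n·1.28²) ≤ 0.16, i.e. n ≥ 24/(0.16·1.28²) = 91.553.
The smallest integer n is 92.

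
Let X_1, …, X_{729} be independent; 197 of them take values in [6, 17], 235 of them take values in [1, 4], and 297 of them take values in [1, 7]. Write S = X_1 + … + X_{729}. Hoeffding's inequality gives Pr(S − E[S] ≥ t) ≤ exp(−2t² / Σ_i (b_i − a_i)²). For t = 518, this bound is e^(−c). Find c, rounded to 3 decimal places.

Σ(b_i − a_i)² = 197·11² + 235·3² + 297·6² = 36644.
c = 2t² / 36644 = 2·518² / 36644 = 14.6449.

14.645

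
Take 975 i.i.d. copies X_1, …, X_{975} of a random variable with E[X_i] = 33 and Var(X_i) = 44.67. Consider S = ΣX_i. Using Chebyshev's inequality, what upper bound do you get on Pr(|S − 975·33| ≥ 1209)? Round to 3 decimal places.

0.030

Var(S) = n·Var(X_i) = 975·44.67 = 43553.25.
Chebyshev: Pr(|S − 975·33| ≥ 1209) ≤ Var(S)/1209² = 43553.25/1461681 = 0.0298.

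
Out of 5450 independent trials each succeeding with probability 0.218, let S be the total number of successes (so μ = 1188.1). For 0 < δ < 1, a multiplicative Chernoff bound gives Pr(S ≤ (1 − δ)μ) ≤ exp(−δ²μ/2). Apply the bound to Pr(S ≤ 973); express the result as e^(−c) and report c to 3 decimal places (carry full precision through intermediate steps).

19.471

Write 973 = (1 − δ)μ, so δ = 1 − 973/1188.1 = 0.1810454…
Then the exponent is δ²μ/2 = (μ − 973)²/(2μ) = 19.471429.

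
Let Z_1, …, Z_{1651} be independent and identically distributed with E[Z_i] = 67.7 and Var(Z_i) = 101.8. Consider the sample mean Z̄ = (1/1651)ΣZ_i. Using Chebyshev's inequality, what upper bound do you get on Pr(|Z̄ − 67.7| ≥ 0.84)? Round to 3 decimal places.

0.087

Var(Z̄) = Var(Z_i)/n = 101.8/1651 = 0.06166.
Chebyshev: Pr(|Z̄ − 67.7| ≥ 0.84) ≤ Var(Z̄)/(0.84)² = 101.8/(1651·0.84²) = 0.0874.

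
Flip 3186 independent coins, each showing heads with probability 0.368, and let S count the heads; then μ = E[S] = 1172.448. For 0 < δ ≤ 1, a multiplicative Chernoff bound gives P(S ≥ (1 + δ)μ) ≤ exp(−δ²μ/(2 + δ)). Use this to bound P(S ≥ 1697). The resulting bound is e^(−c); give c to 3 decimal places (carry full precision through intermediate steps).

Write 1697 = (1 + δ)μ, so δ = 1697/1172.448 − 1 = 0.4473989…
Then the exponent is δ²μ/(2 + δ) = (1697 − μ)² / (μ·(2 + δ)) = 95.891196.

95.891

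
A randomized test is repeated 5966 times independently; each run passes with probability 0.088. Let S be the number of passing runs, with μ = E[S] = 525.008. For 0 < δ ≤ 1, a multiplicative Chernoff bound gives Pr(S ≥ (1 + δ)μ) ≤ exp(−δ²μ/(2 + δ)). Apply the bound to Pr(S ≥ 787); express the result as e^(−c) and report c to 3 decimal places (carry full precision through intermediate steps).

Write 787 = (1 + δ)μ, so δ = 787/525.008 − 1 = 0.4990248…
Then the exponent is δ²μ/(2 + δ) = (787 − μ)² / (μ·(2 + δ)) = 52.316608.

52.317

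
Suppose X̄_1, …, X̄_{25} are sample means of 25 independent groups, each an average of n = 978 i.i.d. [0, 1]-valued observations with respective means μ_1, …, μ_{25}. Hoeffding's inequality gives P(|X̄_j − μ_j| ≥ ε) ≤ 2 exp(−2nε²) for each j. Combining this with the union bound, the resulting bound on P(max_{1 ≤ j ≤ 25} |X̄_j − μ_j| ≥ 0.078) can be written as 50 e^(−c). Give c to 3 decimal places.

11.900

Union bound over the 25 events: P(max_{1 ≤ j ≤ 25} |X̄_j − μ_j| ≥ 0.078) ≤ 25·2·exp(−2nε²) = 50 exp(−2·978·0.078²).
So c = 2·978·0.078² = 11.9003.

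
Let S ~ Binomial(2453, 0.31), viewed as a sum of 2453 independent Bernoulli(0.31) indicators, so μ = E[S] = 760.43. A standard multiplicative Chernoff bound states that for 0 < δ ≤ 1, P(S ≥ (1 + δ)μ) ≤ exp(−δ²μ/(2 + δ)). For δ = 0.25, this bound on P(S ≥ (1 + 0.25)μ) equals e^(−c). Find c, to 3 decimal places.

21.123

c = δ²μ/(2 + δ) = 0.25²·760.43/(2 + 0.25) = 21.1231.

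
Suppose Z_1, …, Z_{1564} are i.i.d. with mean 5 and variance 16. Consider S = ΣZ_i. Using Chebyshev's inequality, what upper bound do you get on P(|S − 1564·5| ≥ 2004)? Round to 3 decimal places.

0.006

Var(S) = n·Var(Z_i) = 1564·16 = 25024.
Chebyshev: P(|S − 1564·5| ≥ 2004) ≤ Var(S)/2004² = 25024/4016016 = 0.0062.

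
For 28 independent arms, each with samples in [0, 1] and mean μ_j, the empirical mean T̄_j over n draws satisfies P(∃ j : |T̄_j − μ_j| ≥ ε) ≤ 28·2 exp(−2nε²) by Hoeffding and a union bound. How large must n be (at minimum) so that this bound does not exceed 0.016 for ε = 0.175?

Need 2·28·exp(−2nε²) ≤ 0.016, i.e. exp(−2nε²) ≤ 0.016/56.
So 2nε² ≥ ln(56/0.016) = 8.160518.
Hence n ≥ 8.160518/(2·0.175²) = 133.233.
The smallest integer n is 134.

134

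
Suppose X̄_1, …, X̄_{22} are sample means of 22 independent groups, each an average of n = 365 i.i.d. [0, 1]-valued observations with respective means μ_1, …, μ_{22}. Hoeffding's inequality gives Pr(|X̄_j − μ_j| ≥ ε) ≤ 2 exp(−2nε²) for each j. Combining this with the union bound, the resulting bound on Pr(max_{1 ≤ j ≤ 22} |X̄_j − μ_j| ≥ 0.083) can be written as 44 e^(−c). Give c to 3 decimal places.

5.029

Union bound over the 22 events: Pr(max_{1 ≤ j ≤ 22} |X̄_j − μ_j| ≥ 0.083) ≤ 22·2·exp(−2nε²) = 44 exp(−2·365·0.083²).
So c = 2·365·0.083² = 5.0290.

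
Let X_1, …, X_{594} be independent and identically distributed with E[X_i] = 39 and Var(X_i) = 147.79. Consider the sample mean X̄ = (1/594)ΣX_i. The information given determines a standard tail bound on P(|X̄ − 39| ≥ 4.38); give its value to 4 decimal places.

With mean and variance of each term known, Chebyshev's inequality bounds the deviation of the sum (or sample mean).
Var(X̄) = Var(X_i)/n = 147.79/594 = 0.2488.
Chebyshev: P(|X̄ − 39| ≥ 4.38) ≤ Var(X̄)/(4.38)² = 147.79/(594·4.38²) = 0.0130.

0.0130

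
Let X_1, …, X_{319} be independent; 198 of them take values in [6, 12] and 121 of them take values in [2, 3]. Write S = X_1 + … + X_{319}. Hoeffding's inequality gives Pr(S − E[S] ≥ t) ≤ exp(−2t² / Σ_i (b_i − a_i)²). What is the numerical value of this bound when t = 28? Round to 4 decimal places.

0.8055

Σ(b_i − a_i)² = 198·6² + 121·1² = 7249.
Exponent = 2·28² / 7249 = 0.21631.
Bound = exp(−0.21631) = 0.80549.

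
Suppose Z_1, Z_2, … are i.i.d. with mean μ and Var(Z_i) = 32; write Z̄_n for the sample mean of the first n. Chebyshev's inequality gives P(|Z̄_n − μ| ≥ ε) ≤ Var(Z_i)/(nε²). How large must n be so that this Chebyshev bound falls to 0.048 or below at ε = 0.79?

Require 32/(n·0.79²) ≤ 0.048, i.e. n ≥ 32/(0.048·0.79²) = 1068.205.
The smallest integer n is 1069.

1069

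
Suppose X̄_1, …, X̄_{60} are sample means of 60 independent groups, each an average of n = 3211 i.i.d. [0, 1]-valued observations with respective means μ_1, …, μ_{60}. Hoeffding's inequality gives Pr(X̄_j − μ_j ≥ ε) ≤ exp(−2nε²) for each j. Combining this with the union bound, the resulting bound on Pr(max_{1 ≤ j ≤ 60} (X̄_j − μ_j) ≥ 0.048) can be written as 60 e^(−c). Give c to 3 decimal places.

14.796

Union bound over the 60 events: Pr(max_{1 ≤ j ≤ 60} (X̄_j − μ_j) ≥ 0.048) ≤ 60·exp(−2nε²) = 60 exp(−2·3211·0.048²).
So c = 2·3211·0.048² = 14.7963.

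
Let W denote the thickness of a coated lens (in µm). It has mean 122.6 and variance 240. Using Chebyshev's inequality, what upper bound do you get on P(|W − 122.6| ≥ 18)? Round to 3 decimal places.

Chebyshev: P(|W − μ| ≥ t) ≤ Var(W)/t².
Bound = 240 / 324 = 0.7407.

0.741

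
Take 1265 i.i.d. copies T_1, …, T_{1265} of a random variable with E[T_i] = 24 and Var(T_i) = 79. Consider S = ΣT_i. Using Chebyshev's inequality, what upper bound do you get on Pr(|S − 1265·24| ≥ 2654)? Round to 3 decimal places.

0.014

Var(S) = n·Var(T_i) = 1265·79 = 99935.
Chebyshev: Pr(|S − 1265·24| ≥ 2654) ≤ Var(S)/2654² = 99935/7043716 = 0.0142.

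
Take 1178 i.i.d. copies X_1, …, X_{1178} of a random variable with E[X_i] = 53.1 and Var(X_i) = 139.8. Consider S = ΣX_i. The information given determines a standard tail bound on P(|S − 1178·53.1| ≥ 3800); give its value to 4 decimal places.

With mean and variance of each term known, Chebyshev's inequality bounds the deviation of the sum (or sample mean).
Var(S) = n·Var(X_i) = 1178·139.8 = 164684.4.
Chebyshev: P(|S − 1178·53.1| ≥ 3800) ≤ Var(S)/3800² = 164684.4/14440000 = 0.0114.

0.0114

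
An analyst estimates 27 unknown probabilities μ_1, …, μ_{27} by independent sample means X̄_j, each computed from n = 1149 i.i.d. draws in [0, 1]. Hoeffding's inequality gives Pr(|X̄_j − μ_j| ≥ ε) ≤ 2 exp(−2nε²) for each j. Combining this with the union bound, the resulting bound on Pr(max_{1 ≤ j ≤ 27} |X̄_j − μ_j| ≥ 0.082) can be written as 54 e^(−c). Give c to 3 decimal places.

15.452

Union bound over the 27 events: Pr(max_{1 ≤ j ≤ 27} |X̄_j − μ_j| ≥ 0.082) ≤ 27·2·exp(−2nε²) = 54 exp(−2·1149·0.082²).
So c = 2·1149·0.082² = 15.4518.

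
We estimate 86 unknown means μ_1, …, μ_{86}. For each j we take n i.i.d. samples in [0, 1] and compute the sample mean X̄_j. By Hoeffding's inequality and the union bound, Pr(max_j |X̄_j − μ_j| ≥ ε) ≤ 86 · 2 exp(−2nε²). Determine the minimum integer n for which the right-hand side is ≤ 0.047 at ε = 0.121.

Need 2·86·exp(−2nε²) ≤ 0.047, i.e. exp(−2nε²) ≤ 0.047/172.
So 2nε² ≥ ln(172/0.047) = 8.205102.
Hence n ≥ 8.205102/(2·0.121²) = 280.210.
The smallest integer n is 281.

281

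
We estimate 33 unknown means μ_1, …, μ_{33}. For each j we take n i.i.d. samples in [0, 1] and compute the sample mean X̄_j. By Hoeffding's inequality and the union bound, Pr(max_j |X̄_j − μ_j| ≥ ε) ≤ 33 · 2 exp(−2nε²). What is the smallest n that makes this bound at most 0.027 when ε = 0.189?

Need 2·33·exp(−2nε²) ≤ 0.027, i.e. exp(−2nε²) ≤ 0.027/66.
So 2nε² ≥ ln(66/0.027) = 7.801573.
Hence n ≥ 7.801573/(2·0.189²) = 109.201.
The smallest integer n is 110.

110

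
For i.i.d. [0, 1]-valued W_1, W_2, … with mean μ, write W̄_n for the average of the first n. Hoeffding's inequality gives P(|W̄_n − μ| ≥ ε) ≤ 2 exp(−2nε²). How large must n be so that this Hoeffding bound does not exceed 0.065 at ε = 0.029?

2038

Require 2·exp(−2nε²) ≤ 0.065, i.e. 2nε² ≥ ln(2/0.065) = 3.426515.
So n ≥ 3.426515 / (2·0.029²) = 2037.167.
The smallest integer n is 2038.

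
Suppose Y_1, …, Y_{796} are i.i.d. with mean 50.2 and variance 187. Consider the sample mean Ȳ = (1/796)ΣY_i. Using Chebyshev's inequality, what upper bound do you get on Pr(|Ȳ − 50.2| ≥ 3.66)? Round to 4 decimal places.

0.0175

Var(Ȳ) = Var(Y_i)/n = 187/796 = 0.23492.
Chebyshev: Pr(|Ȳ − 50.2| ≥ 3.66) ≤ Var(Ȳ)/(3.66)² = 187/(796·3.66²) = 0.0175.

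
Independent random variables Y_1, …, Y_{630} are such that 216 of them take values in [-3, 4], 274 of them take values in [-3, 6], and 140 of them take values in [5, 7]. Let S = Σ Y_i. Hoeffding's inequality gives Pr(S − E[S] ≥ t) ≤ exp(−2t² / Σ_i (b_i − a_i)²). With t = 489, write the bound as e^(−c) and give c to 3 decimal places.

14.345

Σ(b_i − a_i)² = 216·7² + 274·9² + 140·2² = 33338.
c = 2t² / 33338 = 2·489² / 33338 = 14.3453.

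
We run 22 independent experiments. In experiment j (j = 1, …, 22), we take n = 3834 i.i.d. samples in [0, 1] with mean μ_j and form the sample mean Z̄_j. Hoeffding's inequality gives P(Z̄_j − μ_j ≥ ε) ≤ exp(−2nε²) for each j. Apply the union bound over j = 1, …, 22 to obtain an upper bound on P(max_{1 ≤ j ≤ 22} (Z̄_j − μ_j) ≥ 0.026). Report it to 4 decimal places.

Per-experiment Hoeffding bound: exp(−2·3834·0.026²) = exp(−5.18357) = 0.005608.
Union bound over 22 events: 22·0.005608 = 0.12338.

0.1234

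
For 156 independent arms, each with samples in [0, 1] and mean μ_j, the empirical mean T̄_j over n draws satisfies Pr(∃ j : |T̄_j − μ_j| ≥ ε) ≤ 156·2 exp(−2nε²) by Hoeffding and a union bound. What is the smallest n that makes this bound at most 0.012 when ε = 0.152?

Need 2·156·exp(−2nε²) ≤ 0.012, i.e. exp(−2nε²) ≤ 0.012/312.
So 2nε² ≥ ln(312/0.012) = 10.165852.
Hence n ≥ 10.165852/(2·0.152²) = 220.002.
The smallest integer n is 221.

221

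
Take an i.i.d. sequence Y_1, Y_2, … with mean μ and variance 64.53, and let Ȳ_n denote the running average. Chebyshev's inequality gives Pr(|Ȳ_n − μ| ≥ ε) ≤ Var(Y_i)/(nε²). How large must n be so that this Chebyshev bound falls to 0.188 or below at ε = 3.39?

Require 64.53/(n·3.39²) ≤ 0.188, i.e. n ≥ 64.53/(0.188·3.39²) = 29.868.
The smallest integer n is 30.

30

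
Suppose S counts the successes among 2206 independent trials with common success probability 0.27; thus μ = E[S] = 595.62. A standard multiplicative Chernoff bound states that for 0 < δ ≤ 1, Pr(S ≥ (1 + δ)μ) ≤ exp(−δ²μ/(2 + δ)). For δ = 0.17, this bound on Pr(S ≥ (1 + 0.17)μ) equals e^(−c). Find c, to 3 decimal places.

c = δ²μ/(2 + δ) = 0.17²·595.62/(2 + 0.17) = 7.9325.

7.932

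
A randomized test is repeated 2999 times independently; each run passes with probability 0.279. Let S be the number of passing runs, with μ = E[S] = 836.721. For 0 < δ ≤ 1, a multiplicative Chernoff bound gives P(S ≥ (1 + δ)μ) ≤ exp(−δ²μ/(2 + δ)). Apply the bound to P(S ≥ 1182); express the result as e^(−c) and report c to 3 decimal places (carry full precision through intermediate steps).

Write 1182 = (1 + δ)μ, so δ = 1182/836.721 − 1 = 0.4126573…
Then the exponent is δ²μ/(2 + δ) = (1182 − μ)² / (μ·(2 + δ)) = 59.056000.

59.056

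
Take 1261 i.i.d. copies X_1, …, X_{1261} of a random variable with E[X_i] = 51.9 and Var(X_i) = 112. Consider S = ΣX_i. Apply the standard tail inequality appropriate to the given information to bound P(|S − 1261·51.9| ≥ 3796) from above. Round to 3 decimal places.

With mean and variance of each term known, Chebyshev's inequality bounds the deviation of the sum (or sample mean).
Var(S) = n·Var(X_i) = 1261·112 = 141232.
Chebyshev: P(|S − 1261·51.9| ≥ 3796) ≤ Var(S)/3796² = 141232/14409616 = 0.0098.

0.010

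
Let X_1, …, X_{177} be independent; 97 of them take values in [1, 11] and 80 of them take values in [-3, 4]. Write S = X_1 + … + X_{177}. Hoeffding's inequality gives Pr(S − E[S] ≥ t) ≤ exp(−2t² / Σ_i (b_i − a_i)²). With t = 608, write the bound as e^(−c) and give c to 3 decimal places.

Σ(b_i − a_i)² = 97·10² + 80·7² = 13620.
c = 2t² / 13620 = 2·608² / 13620 = 54.2825.

54.283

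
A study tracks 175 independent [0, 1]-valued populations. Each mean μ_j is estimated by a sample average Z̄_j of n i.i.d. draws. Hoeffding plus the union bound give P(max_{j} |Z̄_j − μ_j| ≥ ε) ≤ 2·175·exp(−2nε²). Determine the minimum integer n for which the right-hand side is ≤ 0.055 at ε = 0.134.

Need 2·175·exp(−2nε²) ≤ 0.055, i.e. exp(−2nε²) ≤ 0.055/350.
So 2nε² ≥ ln(350/0.055) = 8.758355.
Hence n ≥ 8.758355/(2·0.134²) = 243.884.
The smallest integer n is 244.

244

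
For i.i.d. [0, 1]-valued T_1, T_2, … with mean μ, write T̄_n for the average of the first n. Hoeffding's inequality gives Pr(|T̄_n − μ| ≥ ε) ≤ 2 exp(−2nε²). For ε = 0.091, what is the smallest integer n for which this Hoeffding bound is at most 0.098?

Require 2·exp(−2nε²) ≤ 0.098, i.e. 2nε² ≥ ln(2/0.098) = 3.015935.
So n ≥ 3.015935 / (2·0.091²) = 182.100.
The smallest integer n is 183.

183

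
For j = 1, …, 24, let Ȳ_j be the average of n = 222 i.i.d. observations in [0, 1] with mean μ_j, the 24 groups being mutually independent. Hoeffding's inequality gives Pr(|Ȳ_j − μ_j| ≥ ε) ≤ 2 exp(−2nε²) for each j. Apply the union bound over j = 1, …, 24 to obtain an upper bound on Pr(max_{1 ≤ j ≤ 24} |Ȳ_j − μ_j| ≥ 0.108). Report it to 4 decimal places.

Per-experiment Hoeffding bound: 2·exp(−2·222·0.108²) = 2·exp(−5.17882) = 0.011269.
Union bound over 24 events: 24·0.011269 = 0.27046.

0.2705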